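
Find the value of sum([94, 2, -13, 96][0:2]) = slice → [94, 2]
94 + 2
= 96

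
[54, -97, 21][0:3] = [54, -97, 21]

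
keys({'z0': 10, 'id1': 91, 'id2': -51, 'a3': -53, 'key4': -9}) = ['z0', 'id1', 'id2', 'a3', 'key4']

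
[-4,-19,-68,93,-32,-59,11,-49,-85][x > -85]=keep x where x > -85: -4✓, -19✓, -68✓, 93✓, -32✓, -59✓, 11✓, -49✓, -85✗
= [-4, -19, -68, 93, -32, -59, 11, -49]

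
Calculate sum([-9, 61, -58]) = -6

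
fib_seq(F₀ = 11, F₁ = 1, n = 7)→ [11, 1, 12, 13, 25, 38, 63]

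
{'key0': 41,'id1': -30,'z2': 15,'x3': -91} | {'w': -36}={'key0': 41, 'id1': -30, 'z2': 15, 'x3': -91, 'w': -36}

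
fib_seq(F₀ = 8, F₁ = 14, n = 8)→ [8, 14, 22, 36, 58, 94, 152, 246]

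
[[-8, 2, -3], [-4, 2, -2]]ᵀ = [[-8, -4], [2, 2], [-3, -2]]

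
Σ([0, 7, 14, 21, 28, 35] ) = 0 + 7 + 14 + 21 + 28 + 35
= 105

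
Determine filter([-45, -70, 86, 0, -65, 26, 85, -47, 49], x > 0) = keep x where x > 0: -45✗, -70✗, 86✓, 0✗, -65✗, 26✓, 85✓, -47✗, 49✓
= [86, 26, 85, 49]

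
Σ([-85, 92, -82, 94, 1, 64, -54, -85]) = (-85) + 92 + (-82) + 94 + 1 + 64 + (-54) + (-85)
= -55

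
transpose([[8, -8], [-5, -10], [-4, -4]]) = [[8, -5, -4], [-8, -10, -4]]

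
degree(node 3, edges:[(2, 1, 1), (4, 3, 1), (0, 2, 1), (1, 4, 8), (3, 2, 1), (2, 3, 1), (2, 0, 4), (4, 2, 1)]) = incident: (4,3), (3,2), (2,3)
= 3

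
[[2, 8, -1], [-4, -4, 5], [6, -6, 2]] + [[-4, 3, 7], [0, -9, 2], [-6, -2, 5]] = [[-2, 11, 6], [-4, -13, 7], [0, -8, 7]]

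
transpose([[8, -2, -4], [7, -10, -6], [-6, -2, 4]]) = [[8, 7, -6], [-2, -10, -2], [-4, -6, 4]]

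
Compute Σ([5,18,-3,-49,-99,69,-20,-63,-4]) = 5 + 18 + (-3) + (-49) + (-99) + 69 + (-20) + (-63) + (-4)
= -146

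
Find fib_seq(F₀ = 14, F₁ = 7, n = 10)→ [14, 7, 21, 28, 49, 77, 126, 203, 329, 532]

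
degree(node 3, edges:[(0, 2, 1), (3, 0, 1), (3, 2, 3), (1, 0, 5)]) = 2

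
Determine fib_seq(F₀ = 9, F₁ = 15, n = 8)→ [9, 15, 24, 39, 63, 102, 165, 267]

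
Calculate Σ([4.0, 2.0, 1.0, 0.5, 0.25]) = 4.0 + 2.0 + 1.0 + 0.5 + 0.25
= 7.75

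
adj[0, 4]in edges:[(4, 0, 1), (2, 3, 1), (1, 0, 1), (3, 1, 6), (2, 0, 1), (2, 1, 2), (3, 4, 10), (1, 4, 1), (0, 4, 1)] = 1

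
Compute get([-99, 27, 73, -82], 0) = -99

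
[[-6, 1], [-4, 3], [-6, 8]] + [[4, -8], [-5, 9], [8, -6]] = [[-2, -7], [-9, 12], [2, 2]]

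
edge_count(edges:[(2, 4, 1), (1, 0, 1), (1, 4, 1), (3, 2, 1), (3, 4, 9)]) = 5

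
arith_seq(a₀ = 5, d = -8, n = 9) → a_0 = 5 + 0*-8 = 5
a_1 = 5 + 1*-8 = -3
a_2 = 5 + 2*-8 = -11
...
= [5, -3, -11, -19, -27, -35, -43, -51, -59]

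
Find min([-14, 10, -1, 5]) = -14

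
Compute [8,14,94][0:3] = [8, 14, 94]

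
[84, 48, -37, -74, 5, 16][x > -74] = [84, 48, -37, 5, 16]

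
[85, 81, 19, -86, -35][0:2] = [85, 81]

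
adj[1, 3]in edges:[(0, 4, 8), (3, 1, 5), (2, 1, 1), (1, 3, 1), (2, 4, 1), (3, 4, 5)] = 1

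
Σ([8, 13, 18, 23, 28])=90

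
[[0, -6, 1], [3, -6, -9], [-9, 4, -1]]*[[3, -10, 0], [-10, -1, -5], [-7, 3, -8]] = [[53, 9, 22], [132, -51, 102], [-60, 83, -12]]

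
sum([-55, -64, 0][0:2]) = -119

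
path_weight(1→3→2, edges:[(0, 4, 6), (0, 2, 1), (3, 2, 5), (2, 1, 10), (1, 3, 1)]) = 6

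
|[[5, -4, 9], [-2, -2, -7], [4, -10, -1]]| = 32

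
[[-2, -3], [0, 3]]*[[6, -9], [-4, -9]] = C[0][0] = (-2)*(6) + (-3)*(-4) = 0
C[0][1] = (-2)*(-9) + (-3)*(-9) = 45
C[1][0] = (0)*(6) + (3)*(-4) = -12
C[1][1] = (0)*(-9) + (3)*(-9) = -27
= [[0, 45], [-12, -27]]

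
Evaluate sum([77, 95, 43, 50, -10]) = 255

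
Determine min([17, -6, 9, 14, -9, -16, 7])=-16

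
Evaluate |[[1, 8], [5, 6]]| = (1)*(6) - (8)*(5)
= -34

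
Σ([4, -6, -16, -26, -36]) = 4 + (-6) + (-16) + (-26) + (-36)
= -80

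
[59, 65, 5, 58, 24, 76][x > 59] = [65, 76]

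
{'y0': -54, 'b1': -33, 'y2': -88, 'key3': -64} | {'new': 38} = {'y0': -54, 'b1': -33, 'y2': -88, 'key3': -64, 'new': 38}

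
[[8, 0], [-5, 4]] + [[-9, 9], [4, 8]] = [[-1, 9], [-1, 12]]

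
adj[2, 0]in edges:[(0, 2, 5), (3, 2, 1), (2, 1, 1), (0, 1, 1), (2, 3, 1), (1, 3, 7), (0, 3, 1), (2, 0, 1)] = 1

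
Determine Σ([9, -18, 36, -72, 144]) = 99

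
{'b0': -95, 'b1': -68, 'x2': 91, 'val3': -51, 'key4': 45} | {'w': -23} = {'b0': -95, 'b1': -68, 'x2': 91, 'val3': -51, 'key4': 45, 'w': -23}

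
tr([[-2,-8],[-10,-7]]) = diagonal: (-2) + (-7)
= -9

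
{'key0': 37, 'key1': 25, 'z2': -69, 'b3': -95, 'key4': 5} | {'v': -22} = {'key0': 37, 'key1': 25, 'z2': -69, 'b3': -95, 'key4': 5, 'v': -22}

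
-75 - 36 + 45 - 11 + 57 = -20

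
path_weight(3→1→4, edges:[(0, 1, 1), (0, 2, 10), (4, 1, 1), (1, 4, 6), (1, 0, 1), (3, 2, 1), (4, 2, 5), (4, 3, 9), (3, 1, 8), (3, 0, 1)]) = w(3→1)=8 + w(1→4)=6
= 14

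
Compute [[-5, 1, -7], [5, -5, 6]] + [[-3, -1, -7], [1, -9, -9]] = [[-8, 0, -14], [6, -14, -3]]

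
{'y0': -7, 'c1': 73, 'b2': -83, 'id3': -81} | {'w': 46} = {'y0': -7, 'c1': 73, 'b2': -83, 'id3': -81, 'w': 46}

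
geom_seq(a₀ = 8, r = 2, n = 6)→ [8, 16, 32, 64, 128, 256]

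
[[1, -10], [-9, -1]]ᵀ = [[1, -9], [-10, -1]]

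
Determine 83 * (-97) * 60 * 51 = -24636060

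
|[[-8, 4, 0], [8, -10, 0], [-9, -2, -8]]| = -384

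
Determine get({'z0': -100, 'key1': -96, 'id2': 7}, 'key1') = -96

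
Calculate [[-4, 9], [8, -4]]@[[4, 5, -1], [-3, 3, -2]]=[[-43, 7, -14], [44, 28, 0]]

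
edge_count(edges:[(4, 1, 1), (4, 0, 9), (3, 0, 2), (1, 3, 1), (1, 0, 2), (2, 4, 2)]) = 6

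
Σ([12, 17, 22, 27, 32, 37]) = 12 + 17 + 22 + 27 + 32 + 37
= 147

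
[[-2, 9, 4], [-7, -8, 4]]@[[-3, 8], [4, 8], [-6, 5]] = C[0][0] = (-2)*(-3) + (9)*(4) + (4)*(-6) = 18
C[0][1] = (-2)*(8) + (9)*(8) + (4)*(5) = 76
C[1][0] = (-7)*(-3) + (-8)*(4) + (4)*(-6) = -35
C[1][1] = (-7)*(8) + (-8)*(8) + (4)*(5) = -100
= [[18, 76], [-35, -100]]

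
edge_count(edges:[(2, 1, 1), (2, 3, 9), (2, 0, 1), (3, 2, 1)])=4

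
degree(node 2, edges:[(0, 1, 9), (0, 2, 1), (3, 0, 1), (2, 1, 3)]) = 2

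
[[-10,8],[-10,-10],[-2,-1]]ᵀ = [[-10, -10, -2], [8, -10, -1]]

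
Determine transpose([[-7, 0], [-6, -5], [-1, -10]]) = [[-7, -6, -1], [0, -5, -10]]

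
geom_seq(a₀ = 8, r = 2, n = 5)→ a_0 = 8*2^0 = 8
a_1 = 8*2^1 = 16
a_2 = 8*2^2 = 32
...
= [8, 16, 32, 64, 128]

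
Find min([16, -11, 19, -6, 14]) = -11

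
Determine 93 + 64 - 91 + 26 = 92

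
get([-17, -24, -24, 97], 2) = -24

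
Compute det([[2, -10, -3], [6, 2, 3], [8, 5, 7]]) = (1)*(2)*det([[2, 3], [5, 7]]) + (-1)*(-10)*det([[6, 3], [8, 7]]) + (1)*(-3)*det([[6, 2], [8, 5]])
= -2 + 180 + -42
= 136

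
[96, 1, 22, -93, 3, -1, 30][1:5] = [1, 22, -93, 3]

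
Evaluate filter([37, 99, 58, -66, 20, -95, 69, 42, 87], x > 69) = [99, 87]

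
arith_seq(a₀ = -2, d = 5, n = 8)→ [-2, 3, 8, 13, 18, 23, 28, 33]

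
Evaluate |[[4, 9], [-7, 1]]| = (4)*(1) - (9)*(-7)
= 67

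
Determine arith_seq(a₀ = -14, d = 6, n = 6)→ [-14, -8, -2, 4, 10, 16]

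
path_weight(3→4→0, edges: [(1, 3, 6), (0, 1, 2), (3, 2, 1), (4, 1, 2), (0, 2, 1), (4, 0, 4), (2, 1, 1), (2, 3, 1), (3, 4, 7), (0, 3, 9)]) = w(3→4)=7 + w(4→0)=4
= 11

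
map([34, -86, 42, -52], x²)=(34)²=1156, (-86)²=7396, (42)²=1764, (-52)²=2704
= [1156, 7396, 1764, 2704]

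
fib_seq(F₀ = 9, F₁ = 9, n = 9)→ F_2 = F_1 + F_0 = 18
F_3 = F_2 + F_1 = 27
F_4 = F_3 + F_2 = 45
...
= [9, 9, 18, 27, 45, 72, 117, 189, 306]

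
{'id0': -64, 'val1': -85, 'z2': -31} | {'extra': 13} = {'id0': -64, 'val1': -85, 'z2': -31, 'extra': 13}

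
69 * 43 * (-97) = -287799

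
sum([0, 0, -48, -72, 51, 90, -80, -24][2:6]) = slice → [-48, -72, 51, 90]
(-48) + (-72) + 51 + 90
= 21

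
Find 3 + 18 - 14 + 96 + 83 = 186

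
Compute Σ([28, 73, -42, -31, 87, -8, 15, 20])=28 + 73 + (-42) + (-31) + 87 + (-8) + 15 + 20
= 142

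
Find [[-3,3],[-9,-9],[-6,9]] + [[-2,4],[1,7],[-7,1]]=[[-5, 7], [-8, -2], [-13, 10]]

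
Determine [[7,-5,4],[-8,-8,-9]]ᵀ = [[7, -8], [-5, -8], [4, -9]]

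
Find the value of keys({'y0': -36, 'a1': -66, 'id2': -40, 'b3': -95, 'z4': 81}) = ['y0', 'a1', 'id2', 'b3', 'z4']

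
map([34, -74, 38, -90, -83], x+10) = 34+10=44, -74+10=-64, 38+10=48, -90+10=-80, -83+10=-73
= [44, -64, 48, -80, -73]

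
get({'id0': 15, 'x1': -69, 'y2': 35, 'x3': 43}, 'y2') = 35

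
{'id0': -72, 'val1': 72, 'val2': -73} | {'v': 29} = {'id0': -72, 'val1': 72, 'val2': -73, 'v': 29}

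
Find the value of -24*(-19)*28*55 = 702240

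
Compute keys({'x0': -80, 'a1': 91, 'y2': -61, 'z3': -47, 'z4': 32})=['x0', 'a1', 'y2', 'z3', 'z4']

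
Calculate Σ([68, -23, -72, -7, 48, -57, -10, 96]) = 68 + (-23) + (-72) + (-7) + 48 + (-57) + (-10) + 96
= 43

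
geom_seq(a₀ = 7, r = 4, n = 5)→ a_0 = 7*4^0 = 7
a_1 = 7*4^1 = 28
a_2 = 7*4^2 = 112
...
= [7, 28, 112, 448, 1792]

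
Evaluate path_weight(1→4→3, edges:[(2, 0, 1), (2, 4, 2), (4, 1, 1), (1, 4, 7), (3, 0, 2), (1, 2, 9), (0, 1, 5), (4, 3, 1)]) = 8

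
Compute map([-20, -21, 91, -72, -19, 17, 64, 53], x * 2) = -20*2=-40, -21*2=-42, 91*2=182, -72*2=-144, -19*2=-38, 17*2=34, 64*2=128, 53*2=106
= [-40, -42, 182, -144, -38, 34, 128, 106]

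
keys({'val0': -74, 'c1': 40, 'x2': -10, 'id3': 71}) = ['val0', 'c1', 'x2', 'id3']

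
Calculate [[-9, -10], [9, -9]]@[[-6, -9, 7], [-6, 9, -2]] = [[114, -9, -43], [0, -162, 81]]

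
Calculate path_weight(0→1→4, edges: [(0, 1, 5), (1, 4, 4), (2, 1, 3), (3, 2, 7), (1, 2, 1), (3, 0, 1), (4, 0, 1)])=w(0→1)=5 + w(1→4)=4
= 9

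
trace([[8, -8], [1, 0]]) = 8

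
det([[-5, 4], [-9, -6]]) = 66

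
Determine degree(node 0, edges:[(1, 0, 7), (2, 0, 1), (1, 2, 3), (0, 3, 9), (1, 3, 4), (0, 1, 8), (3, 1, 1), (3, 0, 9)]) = incident: (1,0), (2,0), (0,3), (0,1), (3,0)
= 5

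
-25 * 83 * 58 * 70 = -8424500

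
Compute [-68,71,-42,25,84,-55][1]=71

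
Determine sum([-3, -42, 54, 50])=59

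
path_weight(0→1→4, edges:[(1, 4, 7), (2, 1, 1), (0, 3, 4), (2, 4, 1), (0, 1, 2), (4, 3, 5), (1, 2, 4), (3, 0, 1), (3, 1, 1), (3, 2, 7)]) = w(0→1)=2 + w(1→4)=7
= 9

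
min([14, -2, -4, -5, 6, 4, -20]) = -20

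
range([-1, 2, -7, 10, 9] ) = 17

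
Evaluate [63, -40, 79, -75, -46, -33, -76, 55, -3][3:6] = [-75, -46, -33]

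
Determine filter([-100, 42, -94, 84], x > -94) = keep x where x > -94: -100✗, 42✓, -94✗, 84✓
= [42, 84]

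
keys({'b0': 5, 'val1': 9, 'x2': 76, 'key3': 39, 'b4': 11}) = ['b0', 'val1', 'x2', 'key3', 'b4']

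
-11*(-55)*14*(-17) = -143990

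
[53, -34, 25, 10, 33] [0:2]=[53, -34]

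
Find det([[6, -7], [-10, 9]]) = -16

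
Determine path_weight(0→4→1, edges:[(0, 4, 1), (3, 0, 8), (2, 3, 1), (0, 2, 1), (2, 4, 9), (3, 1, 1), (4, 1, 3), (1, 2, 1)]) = 4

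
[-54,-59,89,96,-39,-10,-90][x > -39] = keep x where x > -39: -54✗, -59✗, 89✓, 96✓, -39✗, -10✓, -90✗
= [89, 96, -10]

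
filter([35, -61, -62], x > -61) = keep x where x > -61: 35✓, -61✗, -62✗
= [35]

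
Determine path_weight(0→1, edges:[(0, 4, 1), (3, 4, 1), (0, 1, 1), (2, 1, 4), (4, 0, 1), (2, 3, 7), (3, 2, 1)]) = w(0→1)=1
= 1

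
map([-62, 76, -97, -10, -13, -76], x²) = [3844, 5776, 9409, 100, 169, 5776]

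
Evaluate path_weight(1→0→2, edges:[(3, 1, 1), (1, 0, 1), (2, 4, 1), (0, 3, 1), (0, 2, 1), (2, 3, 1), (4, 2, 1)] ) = 2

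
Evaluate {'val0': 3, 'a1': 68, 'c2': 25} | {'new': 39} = {'val0': 3, 'a1': 68, 'c2': 25, 'new': 39}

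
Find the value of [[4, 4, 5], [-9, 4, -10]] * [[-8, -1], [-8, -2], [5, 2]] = C[0][0] = (4)*(-8) + (4)*(-8) + (5)*(5) = -39
C[0][1] = (4)*(-1) + (4)*(-2) + (5)*(2) = -2
C[1][0] = (-9)*(-8) + (4)*(-8) + (-10)*(5) = -10
C[1][1] = (-9)*(-1) + (4)*(-2) + (-10)*(2) = -19
= [[-39, -2], [-10, -19]]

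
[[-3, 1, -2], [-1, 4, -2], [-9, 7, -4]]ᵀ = [[-3, -1, -9], [1, 4, 7], [-2, -2, -4]]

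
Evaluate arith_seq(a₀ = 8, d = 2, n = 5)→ a_0 = 8 + 0*2 = 8
a_1 = 8 + 1*2 = 10
a_2 = 8 + 2*2 = 12
...
= [8, 10, 12, 14, 16]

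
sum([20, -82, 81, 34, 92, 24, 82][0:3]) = slice → [20, -82, 81]
20 + (-82) + 81
= 19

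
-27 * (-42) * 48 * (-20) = -1088640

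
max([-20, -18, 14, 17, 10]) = 17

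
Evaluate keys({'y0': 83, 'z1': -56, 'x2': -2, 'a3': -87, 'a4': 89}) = ['y0', 'z1', 'x2', 'a3', 'a4']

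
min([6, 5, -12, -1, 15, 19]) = -12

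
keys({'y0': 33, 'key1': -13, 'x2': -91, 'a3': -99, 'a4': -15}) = ['y0', 'key1', 'x2', 'a3', 'a4']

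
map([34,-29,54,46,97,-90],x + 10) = [44, -19, 64, 56, 107, -80]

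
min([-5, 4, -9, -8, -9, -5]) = -9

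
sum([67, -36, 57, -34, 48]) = 67 + (-36) + 57 + (-34) + 48
= 102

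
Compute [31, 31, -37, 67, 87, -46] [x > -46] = keep x where x > -46: 31✓, 31✓, -37✓, 67✓, 87✓, -46✗
= [31, 31, -37, 67, 87]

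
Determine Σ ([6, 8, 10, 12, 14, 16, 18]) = 6 + 8 + 10 + 12 + 14 + 16 + 18
= 84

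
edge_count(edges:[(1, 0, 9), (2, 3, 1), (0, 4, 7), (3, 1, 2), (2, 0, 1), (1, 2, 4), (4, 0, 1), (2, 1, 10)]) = 8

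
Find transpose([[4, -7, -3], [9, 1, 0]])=[[4, 9], [-7, 1], [-3, 0]]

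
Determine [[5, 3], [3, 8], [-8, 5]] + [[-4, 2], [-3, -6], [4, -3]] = [[1, 5], [0, 2], [-4, 2]]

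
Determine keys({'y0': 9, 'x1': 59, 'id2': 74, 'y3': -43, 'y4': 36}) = ['y0', 'x1', 'id2', 'y3', 'y4']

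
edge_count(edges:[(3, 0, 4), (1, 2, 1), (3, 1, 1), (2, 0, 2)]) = 4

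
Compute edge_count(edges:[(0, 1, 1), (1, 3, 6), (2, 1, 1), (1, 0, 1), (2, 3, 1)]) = 5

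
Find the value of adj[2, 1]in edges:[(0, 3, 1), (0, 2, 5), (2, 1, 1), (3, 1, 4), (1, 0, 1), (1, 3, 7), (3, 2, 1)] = 1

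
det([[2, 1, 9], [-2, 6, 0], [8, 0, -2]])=-460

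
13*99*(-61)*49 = -3846843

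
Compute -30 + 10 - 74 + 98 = 4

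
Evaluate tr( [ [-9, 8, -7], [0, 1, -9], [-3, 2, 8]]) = diagonal: (-9) + 1 + 8
= 0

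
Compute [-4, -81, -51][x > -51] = keep x where x > -51: -4✓, -81✗, -51✗
= [-4]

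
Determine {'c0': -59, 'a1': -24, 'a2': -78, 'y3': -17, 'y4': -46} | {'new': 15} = {'c0': -59, 'a1': -24, 'a2': -78, 'y3': -17, 'y4': -46, 'new': 15}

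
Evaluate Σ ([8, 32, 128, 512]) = 680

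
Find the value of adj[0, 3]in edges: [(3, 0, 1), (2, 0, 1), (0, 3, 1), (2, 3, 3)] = 1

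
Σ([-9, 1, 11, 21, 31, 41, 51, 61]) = (-9) + 1 + 11 + 21 + 31 + 41 + 51 + 61
= 208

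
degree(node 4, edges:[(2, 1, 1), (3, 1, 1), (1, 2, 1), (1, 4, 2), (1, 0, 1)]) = incident: (1,4)
= 1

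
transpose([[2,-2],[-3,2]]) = [[2, -3], [-2, 2]]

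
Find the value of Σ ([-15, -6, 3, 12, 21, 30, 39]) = 84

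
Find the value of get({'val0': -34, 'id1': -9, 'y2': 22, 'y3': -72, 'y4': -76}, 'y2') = 22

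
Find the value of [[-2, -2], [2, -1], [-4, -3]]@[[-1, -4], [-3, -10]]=[[8, 28], [1, 2], [13, 46]]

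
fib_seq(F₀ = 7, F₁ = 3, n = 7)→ [7, 3, 10, 13, 23, 36, 59]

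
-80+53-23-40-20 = -110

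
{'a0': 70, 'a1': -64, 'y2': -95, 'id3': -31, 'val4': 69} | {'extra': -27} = {'a0': 70, 'a1': -64, 'y2': -95, 'id3': -31, 'val4': 69, 'extra': -27}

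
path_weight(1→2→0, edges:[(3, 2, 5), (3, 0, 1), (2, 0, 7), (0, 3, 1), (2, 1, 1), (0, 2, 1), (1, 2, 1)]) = 8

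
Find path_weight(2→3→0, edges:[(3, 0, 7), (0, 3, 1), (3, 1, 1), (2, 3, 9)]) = 16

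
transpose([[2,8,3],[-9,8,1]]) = [[2, -9], [8, 8], [3, 1]]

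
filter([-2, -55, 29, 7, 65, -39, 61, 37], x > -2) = keep x where x > -2: -2✗, -55✗, 29✓, 7✓, 65✓, -39✗, 61✓, 37✓
= [29, 7, 65, 61, 37]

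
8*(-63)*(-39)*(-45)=-884520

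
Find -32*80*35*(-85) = 7616000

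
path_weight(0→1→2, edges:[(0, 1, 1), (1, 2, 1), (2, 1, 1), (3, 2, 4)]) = w(0→1)=1 + w(1→2)=1
= 2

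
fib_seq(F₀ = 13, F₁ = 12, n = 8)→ F_2 = F_1 + F_0 = 25
F_3 = F_2 + F_1 = 37
F_4 = F_3 + F_2 = 62
...
= [13, 12, 25, 37, 62, 99, 161, 260]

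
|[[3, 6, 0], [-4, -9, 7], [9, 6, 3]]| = 243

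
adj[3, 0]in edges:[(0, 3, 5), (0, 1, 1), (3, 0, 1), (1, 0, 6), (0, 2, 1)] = 1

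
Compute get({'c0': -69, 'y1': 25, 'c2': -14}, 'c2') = -14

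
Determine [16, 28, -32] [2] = -32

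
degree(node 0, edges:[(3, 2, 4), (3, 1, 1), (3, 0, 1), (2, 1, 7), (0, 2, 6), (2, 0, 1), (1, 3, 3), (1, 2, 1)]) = 3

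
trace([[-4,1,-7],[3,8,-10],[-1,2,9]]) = diagonal: (-4) + 8 + 9
= 13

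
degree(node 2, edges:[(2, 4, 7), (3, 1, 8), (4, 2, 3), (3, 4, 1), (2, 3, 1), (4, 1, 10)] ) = incident: (2,4), (4,2), (2,3)
= 3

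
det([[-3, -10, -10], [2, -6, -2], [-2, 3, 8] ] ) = 306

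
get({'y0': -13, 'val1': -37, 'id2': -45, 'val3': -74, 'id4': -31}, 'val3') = -74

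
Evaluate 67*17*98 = 111622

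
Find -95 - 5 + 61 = -39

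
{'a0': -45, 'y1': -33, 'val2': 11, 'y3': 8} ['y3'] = 8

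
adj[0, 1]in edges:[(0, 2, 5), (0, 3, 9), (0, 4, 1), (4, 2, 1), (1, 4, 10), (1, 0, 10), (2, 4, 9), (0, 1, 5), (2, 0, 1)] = 5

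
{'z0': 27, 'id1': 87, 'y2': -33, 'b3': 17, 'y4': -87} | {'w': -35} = {'z0': 27, 'id1': 87, 'y2': -33, 'b3': 17, 'y4': -87, 'w': -35}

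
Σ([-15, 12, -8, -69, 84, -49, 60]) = (-15) + 12 + (-8) + (-69) + 84 + (-49) + 60
= 15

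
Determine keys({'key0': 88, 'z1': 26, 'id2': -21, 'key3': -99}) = ['key0', 'z1', 'id2', 'key3']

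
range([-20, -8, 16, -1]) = 36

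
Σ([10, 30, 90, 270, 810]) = 1210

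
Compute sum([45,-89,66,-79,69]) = 12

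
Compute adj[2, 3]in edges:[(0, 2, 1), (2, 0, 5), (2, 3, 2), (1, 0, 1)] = 2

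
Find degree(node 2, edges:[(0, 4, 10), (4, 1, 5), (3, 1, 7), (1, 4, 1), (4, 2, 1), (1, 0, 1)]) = 1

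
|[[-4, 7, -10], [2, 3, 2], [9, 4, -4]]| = 452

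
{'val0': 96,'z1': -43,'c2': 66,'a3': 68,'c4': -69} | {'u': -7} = {'val0': 96, 'z1': -43, 'c2': 66, 'a3': 68, 'c4': -69, 'u': -7}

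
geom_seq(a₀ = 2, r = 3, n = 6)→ [2, 6, 18, 54, 162, 486]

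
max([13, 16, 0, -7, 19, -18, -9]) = 19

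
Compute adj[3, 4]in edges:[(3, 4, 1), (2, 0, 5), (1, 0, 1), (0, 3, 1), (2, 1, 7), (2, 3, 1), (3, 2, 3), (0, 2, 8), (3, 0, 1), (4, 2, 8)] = 1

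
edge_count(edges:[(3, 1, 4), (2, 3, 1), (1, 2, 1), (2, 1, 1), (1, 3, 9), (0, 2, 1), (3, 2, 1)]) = 7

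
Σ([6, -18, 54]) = 6 + -18 + 54
= 42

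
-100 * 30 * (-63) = 189000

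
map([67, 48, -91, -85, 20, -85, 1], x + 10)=[77, 58, -81, -75, 30, -75, 11]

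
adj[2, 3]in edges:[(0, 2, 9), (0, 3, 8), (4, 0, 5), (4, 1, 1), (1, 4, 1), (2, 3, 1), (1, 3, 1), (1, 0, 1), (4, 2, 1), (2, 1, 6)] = 1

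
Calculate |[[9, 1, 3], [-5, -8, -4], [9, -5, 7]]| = -394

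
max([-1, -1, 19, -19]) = 19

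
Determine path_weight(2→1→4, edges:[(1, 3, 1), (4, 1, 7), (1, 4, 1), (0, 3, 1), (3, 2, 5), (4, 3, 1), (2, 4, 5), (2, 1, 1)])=2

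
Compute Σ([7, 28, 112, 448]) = 595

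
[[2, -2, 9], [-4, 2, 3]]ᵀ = [[2, -4], [-2, 2], [9, 3]]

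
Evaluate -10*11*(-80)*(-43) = -378400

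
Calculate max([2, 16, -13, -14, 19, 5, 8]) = 19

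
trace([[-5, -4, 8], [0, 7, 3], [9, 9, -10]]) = diagonal: (-5) + 7 + (-10)
= -8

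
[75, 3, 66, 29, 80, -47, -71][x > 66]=[75, 80]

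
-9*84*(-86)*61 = 3965976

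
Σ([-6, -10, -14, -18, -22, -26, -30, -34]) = (-6) + (-10) + (-14) + (-18) + (-22) + (-26) + (-30) + (-34)
= -160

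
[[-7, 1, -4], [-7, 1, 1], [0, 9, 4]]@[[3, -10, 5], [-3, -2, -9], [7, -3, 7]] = C[0][0] = (-7)*(3) + (1)*(-3) + (-4)*(7) = -52
C[0][1] = (-7)*(-10) + (1)*(-2) + (-4)*(-3) = 80
C[0][2] = (-7)*(5) + (1)*(-9) + (-4)*(7) = -72
C[1][0] = (-7)*(3) + (1)*(-3) + (1)*(7) = -17
C[1][1] = (-7)*(-10) + (1)*(-2) + (1)*(-3) = 65
C[1][2] = (-7)*(5) + (1)*(-9) + (1)*(7) = -37
... (3 more cells)
= [[-52, 80, -72], [-17, 65, -37], [1, -30, -53]]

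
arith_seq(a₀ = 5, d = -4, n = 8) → a_0 = 5 + 0*-4 = 5
a_1 = 5 + 1*-4 = 1
a_2 = 5 + 2*-4 = -3
...
= [5, 1, -3, -7, -11, -15, -19, -23]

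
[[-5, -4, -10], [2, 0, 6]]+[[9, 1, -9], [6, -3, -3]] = [[4, -3, -19], [8, -3, 3]]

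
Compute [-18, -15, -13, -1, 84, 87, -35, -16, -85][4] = 84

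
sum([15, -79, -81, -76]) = 15 + (-79) + (-81) + (-76)
= -221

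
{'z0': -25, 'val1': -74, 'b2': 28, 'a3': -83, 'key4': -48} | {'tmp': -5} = {'z0': -25, 'val1': -74, 'b2': 28, 'a3': -83, 'key4': -48, 'tmp': -5}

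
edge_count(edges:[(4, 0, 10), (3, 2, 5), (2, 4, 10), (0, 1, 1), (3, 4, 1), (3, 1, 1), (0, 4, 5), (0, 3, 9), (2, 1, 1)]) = 9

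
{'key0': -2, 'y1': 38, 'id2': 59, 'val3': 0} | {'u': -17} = {'key0': -2, 'y1': 38, 'id2': 59, 'val3': 0, 'u': -17}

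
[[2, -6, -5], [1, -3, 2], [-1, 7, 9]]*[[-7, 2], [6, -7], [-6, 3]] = C[0][0] = (2)*(-7) + (-6)*(6) + (-5)*(-6) = -20
C[0][1] = (2)*(2) + (-6)*(-7) + (-5)*(3) = 31
C[1][0] = (1)*(-7) + (-3)*(6) + (2)*(-6) = -37
C[1][1] = (1)*(2) + (-3)*(-7) + (2)*(3) = 29
C[2][0] = (-1)*(-7) + (7)*(6) + (9)*(-6) = -5
C[2][1] = (-1)*(2) + (7)*(-7) + (9)*(3) = -24
= [[-20, 31], [-37, 29], [-5, -24]]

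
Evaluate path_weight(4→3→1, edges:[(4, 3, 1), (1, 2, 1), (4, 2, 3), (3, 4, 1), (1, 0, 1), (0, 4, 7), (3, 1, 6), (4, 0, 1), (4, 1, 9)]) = w(4→3)=1 + w(3→1)=6
= 7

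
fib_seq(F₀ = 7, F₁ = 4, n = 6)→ F_2 = F_1 + F_0 = 11
F_3 = F_2 + F_1 = 15
F_4 = F_3 + F_2 = 26
...
= [7, 4, 11, 15, 26, 41]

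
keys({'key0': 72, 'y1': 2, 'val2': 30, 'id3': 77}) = ['key0', 'y1', 'val2', 'id3']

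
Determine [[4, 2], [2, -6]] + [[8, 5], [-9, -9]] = [[12, 7], [-7, -15]]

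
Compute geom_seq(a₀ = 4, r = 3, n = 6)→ a_0 = 4*3^0 = 4
a_1 = 4*3^1 = 12
a_2 = 4*3^2 = 36
...
= [4, 12, 36, 108, 324, 972]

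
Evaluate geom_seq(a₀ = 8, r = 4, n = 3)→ [8, 32, 128]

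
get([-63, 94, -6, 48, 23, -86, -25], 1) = 94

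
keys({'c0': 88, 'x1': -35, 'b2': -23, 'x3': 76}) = ['c0', 'x1', 'b2', 'x3']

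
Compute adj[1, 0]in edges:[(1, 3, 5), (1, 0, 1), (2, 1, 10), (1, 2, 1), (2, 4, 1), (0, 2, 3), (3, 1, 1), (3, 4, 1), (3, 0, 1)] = 1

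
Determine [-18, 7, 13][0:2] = [-18, 7]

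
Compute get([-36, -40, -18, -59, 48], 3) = -59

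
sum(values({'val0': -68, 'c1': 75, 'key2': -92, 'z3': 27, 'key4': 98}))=(-68) + 75 + (-92) + 27 + 98
= 40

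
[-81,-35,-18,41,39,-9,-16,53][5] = -9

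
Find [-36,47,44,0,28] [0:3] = [-36, 47, 44]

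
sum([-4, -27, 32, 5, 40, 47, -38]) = 55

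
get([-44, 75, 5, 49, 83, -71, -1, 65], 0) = -44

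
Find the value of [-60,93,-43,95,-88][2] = -43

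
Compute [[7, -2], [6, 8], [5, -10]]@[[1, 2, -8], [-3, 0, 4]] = C[0][0] = (7)*(1) + (-2)*(-3) = 13
C[0][1] = (7)*(2) + (-2)*(0) = 14
C[0][2] = (7)*(-8) + (-2)*(4) = -64
C[1][0] = (6)*(1) + (8)*(-3) = -18
C[1][1] = (6)*(2) + (8)*(0) = 12
C[1][2] = (6)*(-8) + (8)*(4) = -16
... (3 more cells)
= [[13, 14, -64], [-18, 12, -16], [35, 10, -80]]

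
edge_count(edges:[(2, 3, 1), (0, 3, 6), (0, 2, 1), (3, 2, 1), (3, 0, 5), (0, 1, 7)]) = 6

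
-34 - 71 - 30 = -135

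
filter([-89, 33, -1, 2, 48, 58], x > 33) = [48, 58]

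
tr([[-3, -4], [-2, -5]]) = diagonal: (-3) + (-5)
= -8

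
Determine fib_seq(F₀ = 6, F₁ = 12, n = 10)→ [6, 12, 18, 30, 48, 78, 126, 204, 330, 534]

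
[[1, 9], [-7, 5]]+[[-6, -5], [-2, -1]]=[[-5, 4], [-9, 4]]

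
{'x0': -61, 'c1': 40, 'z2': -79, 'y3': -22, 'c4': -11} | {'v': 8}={'x0': -61, 'c1': 40, 'z2': -79, 'y3': -22, 'c4': -11, 'v': 8}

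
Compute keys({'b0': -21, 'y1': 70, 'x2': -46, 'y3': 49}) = ['b0', 'y1', 'x2', 'y3']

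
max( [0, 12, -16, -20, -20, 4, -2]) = 12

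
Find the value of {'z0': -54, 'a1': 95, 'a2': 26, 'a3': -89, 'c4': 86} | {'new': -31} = {'z0': -54, 'a1': 95, 'a2': 26, 'a3': -89, 'c4': 86, 'new': -31}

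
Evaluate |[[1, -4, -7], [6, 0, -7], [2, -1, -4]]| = (1)*(1)*det([[0, -7], [-1, -4]]) + (-1)*(-4)*det([[6, -7], [2, -4]]) + (1)*(-7)*det([[6, 0], [2, -1]])
= -7 + -40 + 42
= -5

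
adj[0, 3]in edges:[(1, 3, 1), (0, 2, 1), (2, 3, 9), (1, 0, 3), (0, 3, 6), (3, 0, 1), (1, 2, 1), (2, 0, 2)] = 6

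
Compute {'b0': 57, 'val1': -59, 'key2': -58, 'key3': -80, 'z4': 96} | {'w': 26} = {'b0': 57, 'val1': -59, 'key2': -58, 'key3': -80, 'z4': 96, 'w': 26}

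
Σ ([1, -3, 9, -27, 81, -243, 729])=1 + -3 + 9 + -27 + 81 + -243 + 729
= 547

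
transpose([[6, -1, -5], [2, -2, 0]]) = [[6, 2], [-1, -2], [-5, 0]]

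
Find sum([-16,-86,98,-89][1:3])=12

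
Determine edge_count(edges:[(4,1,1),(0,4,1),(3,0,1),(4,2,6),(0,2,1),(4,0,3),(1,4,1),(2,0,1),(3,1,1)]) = 9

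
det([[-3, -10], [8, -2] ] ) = (-3)*(-2) - (-10)*(8)
= 86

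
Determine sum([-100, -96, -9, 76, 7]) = (-100) + (-96) + (-9) + 76 + 7
= -122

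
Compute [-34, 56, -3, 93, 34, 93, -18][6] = -18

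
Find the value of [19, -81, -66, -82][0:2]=[19, -81]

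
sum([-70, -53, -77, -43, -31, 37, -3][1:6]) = -167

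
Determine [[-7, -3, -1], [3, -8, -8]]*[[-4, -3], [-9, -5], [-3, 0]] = C[0][0] = (-7)*(-4) + (-3)*(-9) + (-1)*(-3) = 58
C[0][1] = (-7)*(-3) + (-3)*(-5) + (-1)*(0) = 36
C[1][0] = (3)*(-4) + (-8)*(-9) + (-8)*(-3) = 84
C[1][1] = (3)*(-3) + (-8)*(-5) + (-8)*(0) = 31
= [[58, 36], [84, 31]]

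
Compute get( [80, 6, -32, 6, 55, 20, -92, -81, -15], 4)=55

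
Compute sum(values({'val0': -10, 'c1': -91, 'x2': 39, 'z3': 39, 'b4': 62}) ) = (-10) + (-91) + 39 + 39 + 62
= 39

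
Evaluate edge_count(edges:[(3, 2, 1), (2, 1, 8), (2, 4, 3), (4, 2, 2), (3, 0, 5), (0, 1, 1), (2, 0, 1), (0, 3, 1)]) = 8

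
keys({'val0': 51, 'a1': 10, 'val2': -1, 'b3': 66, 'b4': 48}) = ['val0', 'a1', 'val2', 'b3', 'b4']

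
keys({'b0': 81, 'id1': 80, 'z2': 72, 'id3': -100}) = ['b0', 'id1', 'z2', 'id3']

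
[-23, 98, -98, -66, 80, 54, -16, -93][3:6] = [-66, 80, 54]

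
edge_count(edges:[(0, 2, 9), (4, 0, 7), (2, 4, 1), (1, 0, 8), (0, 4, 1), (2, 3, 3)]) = 6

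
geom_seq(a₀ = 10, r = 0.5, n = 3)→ a_0 = 10*0.5^0 = 10.0
a_1 = 10*0.5^1 = 5.0
a_2 = 10*0.5^2 = 2.5
= [10.0, 5.0, 2.5]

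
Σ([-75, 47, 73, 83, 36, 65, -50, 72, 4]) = 255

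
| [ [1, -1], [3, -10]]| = -7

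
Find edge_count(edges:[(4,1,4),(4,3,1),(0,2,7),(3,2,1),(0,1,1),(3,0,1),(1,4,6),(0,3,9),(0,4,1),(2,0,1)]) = 10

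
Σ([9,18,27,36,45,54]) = 189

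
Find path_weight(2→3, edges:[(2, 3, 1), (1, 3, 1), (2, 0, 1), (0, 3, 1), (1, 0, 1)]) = 1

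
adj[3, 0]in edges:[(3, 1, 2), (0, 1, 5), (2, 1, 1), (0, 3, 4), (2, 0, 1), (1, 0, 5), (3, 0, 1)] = 1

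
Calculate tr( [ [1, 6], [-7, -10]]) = -9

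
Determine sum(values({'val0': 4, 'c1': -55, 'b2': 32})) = -19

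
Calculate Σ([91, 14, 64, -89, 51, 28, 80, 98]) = 337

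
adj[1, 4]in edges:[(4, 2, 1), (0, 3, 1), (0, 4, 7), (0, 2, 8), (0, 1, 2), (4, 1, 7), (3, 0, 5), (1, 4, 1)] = 1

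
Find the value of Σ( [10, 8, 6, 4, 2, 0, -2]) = 10 + 8 + 6 + 4 + 2 + 0 + (-2)
= 28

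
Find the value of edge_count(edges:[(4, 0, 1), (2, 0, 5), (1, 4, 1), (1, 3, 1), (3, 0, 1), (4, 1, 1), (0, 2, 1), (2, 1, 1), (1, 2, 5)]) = 9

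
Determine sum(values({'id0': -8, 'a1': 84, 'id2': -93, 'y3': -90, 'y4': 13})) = -94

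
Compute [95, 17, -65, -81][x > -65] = [95, 17]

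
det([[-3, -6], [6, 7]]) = (-3)*(7) - (-6)*(6)
= 15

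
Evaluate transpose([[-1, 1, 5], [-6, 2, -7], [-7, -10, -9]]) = [[-1, -6, -7], [1, 2, -10], [5, -7, -9]]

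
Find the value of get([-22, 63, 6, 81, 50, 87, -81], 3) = 81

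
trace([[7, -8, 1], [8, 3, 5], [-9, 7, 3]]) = 13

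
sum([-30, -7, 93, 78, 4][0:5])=slice → [-30, -7, 93, 78, 4]
(-30) + (-7) + 93 + 78 + 4
= 138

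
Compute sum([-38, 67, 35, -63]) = (-38) + 67 + 35 + (-63)
= 1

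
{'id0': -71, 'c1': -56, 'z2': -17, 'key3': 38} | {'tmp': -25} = {'id0': -71, 'c1': -56, 'z2': -17, 'key3': 38, 'tmp': -25}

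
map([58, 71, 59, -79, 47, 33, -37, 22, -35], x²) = (58)²=3364, (71)²=5041, (59)²=3481, (-79)²=6241, (47)²=2209, (33)²=1089, (-37)²=1369, (22)²=484, (-35)²=1225
= [3364, 5041, 3481, 6241, 2209, 1089, 1369, 484, 1225]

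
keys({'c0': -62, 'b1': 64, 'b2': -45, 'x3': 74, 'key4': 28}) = ['c0', 'b1', 'b2', 'x3', 'key4']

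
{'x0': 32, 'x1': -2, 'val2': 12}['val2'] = 12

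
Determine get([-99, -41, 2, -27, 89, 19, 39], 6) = 39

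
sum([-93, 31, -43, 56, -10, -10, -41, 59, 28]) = -23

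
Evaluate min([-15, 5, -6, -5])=-15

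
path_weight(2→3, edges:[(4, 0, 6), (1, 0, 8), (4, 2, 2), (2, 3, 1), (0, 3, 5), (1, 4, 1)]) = w(2→3)=1
= 1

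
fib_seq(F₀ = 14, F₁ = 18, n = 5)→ F_2 = F_1 + F_0 = 32
F_3 = F_2 + F_1 = 50
F_4 = F_3 + F_2 = 82
= [14, 18, 32, 50, 82]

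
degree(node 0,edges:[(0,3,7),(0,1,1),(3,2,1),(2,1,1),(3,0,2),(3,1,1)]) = incident: (0,3), (0,1), (3,0)
= 3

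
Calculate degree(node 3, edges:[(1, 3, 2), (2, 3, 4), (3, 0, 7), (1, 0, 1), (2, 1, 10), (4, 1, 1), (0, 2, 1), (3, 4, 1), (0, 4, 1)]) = 4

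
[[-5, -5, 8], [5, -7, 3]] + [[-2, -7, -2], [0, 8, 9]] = [[-7, -12, 6], [5, 1, 12]]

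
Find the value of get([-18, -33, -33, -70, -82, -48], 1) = -33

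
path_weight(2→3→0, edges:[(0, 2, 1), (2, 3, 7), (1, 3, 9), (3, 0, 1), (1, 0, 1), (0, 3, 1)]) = w(2→3)=7 + w(3→0)=1
= 8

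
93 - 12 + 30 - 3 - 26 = 82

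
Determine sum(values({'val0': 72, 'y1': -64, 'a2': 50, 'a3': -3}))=72 + (-64) + 50 + (-3)
= 55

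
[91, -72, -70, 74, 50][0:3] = [91, -72, -70]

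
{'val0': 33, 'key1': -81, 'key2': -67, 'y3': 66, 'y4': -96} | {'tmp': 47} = {'val0': 33, 'key1': -81, 'key2': -67, 'y3': 66, 'y4': -96, 'tmp': 47}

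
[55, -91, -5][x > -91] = [55, -5]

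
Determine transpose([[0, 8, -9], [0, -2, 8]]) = [[0, 0], [8, -2], [-9, 8]]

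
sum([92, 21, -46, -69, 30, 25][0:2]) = slice → [92, 21]
92 + 21
= 113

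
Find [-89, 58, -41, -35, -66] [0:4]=[-89, 58, -41, -35]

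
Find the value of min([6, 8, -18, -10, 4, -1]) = -18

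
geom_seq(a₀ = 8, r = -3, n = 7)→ [8, -24, 72, -216, 648, -1944, 5832]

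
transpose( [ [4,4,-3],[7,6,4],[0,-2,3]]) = [[4, 7, 0], [4, 6, -2], [-3, 4, 3]]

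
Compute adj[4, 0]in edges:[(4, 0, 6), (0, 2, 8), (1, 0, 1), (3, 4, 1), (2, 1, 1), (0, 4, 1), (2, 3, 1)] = 6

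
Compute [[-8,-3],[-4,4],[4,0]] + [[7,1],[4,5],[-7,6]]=[[-1, -2], [0, 9], [-3, 6]]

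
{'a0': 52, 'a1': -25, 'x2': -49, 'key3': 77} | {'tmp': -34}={'a0': 52, 'a1': -25, 'x2': -49, 'key3': 77, 'tmp': -34}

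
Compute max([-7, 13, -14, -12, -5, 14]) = 14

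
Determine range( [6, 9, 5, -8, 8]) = 17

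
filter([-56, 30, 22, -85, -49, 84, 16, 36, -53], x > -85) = keep x where x > -85: -56✓, 30✓, 22✓, -85✗, -49✓, 84✓, 16✓, 36✓, -53✓
= [-56, 30, 22, -49, 84, 16, 36, -53]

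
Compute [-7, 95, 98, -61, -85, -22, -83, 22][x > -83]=keep x where x > -83: -7✓, 95✓, 98✓, -61✓, -85✗, -22✓, -83✗, 22✓
= [-7, 95, 98, -61, -22, 22]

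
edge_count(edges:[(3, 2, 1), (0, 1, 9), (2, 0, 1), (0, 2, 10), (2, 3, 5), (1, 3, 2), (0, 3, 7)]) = 7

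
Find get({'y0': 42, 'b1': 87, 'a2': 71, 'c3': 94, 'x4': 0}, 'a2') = 71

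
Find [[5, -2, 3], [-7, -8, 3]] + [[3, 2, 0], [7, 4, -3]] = [[8, 0, 3], [0, -4, 0]]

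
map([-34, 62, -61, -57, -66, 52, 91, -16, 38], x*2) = -34*2=-68, 62*2=124, -61*2=-122, -57*2=-114, -66*2=-132, 52*2=104, 91*2=182, -16*2=-32, 38*2=76
= [-68, 124, -122, -114, -132, 104, 182, -32, 76]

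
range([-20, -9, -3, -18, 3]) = 23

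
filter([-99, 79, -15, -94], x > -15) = keep x where x > -15: -99✗, 79✓, -15✗, -94✗
= [79]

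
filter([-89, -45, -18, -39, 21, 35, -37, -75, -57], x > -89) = [-45, -18, -39, 21, 35, -37, -75, -57]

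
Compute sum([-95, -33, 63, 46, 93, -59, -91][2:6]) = 143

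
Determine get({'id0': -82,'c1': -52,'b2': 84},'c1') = -52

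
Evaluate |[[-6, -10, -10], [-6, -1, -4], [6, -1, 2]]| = 36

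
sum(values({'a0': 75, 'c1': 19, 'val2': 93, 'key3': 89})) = 75 + 19 + 93 + 89
= 276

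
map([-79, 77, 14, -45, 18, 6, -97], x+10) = -79+10=-69, 77+10=87, 14+10=24, -45+10=-35, 18+10=28, 6+10=16, -97+10=-87
= [-69, 87, 24, -35, 28, 16, -87]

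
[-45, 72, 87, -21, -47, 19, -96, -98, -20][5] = 19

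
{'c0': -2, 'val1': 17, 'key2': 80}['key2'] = 80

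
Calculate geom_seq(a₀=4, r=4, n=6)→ [4, 16, 64, 256, 1024, 4096]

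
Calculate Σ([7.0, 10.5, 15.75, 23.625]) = 56.875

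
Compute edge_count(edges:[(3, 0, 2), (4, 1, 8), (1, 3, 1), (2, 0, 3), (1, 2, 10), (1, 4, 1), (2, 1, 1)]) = 7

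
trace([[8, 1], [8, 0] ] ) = diagonal: 8 + 0
= 8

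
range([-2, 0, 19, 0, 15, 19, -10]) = 29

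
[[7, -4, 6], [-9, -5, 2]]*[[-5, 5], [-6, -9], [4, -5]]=C[0][0] = (7)*(-5) + (-4)*(-6) + (6)*(4) = 13
C[0][1] = (7)*(5) + (-4)*(-9) + (6)*(-5) = 41
C[1][0] = (-9)*(-5) + (-5)*(-6) + (2)*(4) = 83
C[1][1] = (-9)*(5) + (-5)*(-9) + (2)*(-5) = -10
= [[13, 41], [83, -10]]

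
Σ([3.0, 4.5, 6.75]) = 14.25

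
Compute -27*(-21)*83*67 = 3153087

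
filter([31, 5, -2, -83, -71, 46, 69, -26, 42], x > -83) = keep x where x > -83: 31✓, 5✓, -2✓, -83✗, -71✓, 46✓, 69✓, -26✓, 42✓
= [31, 5, -2, -71, 46, 69, -26, 42]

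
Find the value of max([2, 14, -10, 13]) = 14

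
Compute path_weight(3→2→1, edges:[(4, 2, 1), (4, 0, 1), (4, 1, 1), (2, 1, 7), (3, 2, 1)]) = 8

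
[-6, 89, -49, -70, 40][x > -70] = [-6, 89, -49, 40]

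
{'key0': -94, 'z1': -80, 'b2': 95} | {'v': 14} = {'key0': -94, 'z1': -80, 'b2': 95, 'v': 14}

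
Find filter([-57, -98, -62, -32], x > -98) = [-57, -62, -32]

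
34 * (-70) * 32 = -76160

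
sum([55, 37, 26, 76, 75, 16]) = 285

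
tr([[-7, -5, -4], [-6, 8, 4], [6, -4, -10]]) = -9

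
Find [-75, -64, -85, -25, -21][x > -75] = keep x where x > -75: -75✗, -64✓, -85✗, -25✓, -21✓
= [-64, -25, -21]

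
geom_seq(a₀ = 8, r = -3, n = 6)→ [8, -24, 72, -216, 648, -1944]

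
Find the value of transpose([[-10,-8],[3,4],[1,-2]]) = [[-10, 3, 1], [-8, 4, -2]]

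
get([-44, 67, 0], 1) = 67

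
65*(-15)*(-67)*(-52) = -3396900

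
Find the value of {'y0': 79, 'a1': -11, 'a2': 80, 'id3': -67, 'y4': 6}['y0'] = 79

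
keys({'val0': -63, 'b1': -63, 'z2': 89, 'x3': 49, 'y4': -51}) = ['val0', 'b1', 'z2', 'x3', 'y4']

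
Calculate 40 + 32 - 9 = 63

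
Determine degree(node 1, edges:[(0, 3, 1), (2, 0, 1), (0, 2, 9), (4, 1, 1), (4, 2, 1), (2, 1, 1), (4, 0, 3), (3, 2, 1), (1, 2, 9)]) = 3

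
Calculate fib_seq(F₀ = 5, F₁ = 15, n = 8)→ F_2 = F_1 + F_0 = 20
F_3 = F_2 + F_1 = 35
F_4 = F_3 + F_2 = 55
...
= [5, 15, 20, 35, 55, 90, 145, 235]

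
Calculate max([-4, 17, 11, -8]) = 17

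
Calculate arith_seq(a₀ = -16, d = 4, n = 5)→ a_0 = -16 + 0*4 = -16
a_1 = -16 + 1*4 = -12
a_2 = -16 + 2*4 = -8
...
= [-16, -12, -8, -4, 0]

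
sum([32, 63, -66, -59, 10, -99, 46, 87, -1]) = 13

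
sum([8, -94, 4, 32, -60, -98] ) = -208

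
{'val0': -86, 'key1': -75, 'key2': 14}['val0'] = -86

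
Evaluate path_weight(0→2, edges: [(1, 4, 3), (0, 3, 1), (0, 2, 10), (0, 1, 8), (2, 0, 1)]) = w(0→2)=10
= 10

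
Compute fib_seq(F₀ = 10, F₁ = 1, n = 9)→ [10, 1, 11, 12, 23, 35, 58, 93, 151]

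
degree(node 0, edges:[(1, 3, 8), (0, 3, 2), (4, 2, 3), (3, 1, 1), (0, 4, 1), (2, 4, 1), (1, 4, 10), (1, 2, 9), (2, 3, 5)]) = incident: (0,3), (0,4)
= 2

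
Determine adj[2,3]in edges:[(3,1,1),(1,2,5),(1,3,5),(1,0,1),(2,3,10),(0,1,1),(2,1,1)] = 10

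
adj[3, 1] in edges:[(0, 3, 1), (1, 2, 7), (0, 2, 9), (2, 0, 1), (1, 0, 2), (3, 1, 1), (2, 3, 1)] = 1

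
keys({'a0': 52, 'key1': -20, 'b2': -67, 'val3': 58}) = ['a0', 'key1', 'b2', 'val3']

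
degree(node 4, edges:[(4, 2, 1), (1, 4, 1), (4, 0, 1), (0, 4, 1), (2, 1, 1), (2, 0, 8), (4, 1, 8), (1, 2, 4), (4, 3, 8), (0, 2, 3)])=6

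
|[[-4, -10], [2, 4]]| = (-4)*(4) - (-10)*(2)
= 4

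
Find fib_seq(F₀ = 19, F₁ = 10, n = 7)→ F_2 = F_1 + F_0 = 29
F_3 = F_2 + F_1 = 39
F_4 = F_3 + F_2 = 68
...
= [19, 10, 29, 39, 68, 107, 175]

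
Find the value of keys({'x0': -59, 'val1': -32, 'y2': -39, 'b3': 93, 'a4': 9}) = ['x0', 'val1', 'y2', 'b3', 'a4']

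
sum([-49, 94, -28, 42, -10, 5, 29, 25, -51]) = 57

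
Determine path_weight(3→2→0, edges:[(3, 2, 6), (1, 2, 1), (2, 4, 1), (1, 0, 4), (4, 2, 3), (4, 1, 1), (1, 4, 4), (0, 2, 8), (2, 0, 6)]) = 12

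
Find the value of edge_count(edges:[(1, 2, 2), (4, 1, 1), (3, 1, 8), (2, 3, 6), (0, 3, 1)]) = 5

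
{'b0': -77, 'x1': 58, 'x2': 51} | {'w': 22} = {'b0': -77, 'x1': 58, 'x2': 51, 'w': 22}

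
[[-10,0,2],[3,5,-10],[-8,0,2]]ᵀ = [[-10, 3, -8], [0, 5, 0], [2, -10, 2]]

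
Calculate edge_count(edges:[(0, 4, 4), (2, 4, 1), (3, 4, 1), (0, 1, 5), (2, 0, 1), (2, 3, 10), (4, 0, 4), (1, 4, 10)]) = 8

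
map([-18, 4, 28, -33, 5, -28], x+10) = [-8, 14, 38, -23, 15, -18]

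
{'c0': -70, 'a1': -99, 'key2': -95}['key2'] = -95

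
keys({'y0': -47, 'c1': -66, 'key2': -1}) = ['y0', 'c1', 'key2']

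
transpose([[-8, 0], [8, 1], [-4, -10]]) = [[-8, 8, -4], [0, 1, -10]]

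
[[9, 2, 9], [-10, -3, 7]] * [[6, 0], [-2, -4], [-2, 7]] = [[32, 55], [-68, 61]]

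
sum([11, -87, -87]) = 11 + (-87) + (-87)
= -163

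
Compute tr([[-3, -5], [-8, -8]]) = diagonal: (-3) + (-8)
= -11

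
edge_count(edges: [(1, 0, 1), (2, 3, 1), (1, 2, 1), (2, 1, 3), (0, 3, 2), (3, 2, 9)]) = 6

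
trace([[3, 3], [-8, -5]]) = diagonal: 3 + (-5)
= -2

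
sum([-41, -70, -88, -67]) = -266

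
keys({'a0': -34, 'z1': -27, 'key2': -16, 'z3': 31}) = ['a0', 'z1', 'key2', 'z3']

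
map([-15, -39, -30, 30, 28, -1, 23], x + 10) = [-5, -29, -20, 40, 38, 9, 33]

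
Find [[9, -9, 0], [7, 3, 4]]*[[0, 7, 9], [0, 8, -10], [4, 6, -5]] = C[0][0] = (9)*(0) + (-9)*(0) + (0)*(4) = 0
C[0][1] = (9)*(7) + (-9)*(8) + (0)*(6) = -9
C[0][2] = (9)*(9) + (-9)*(-10) + (0)*(-5) = 171
C[1][0] = (7)*(0) + (3)*(0) + (4)*(4) = 16
C[1][1] = (7)*(7) + (3)*(8) + (4)*(6) = 97
C[1][2] = (7)*(9) + (3)*(-10) + (4)*(-5) = 13
= [[0, -9, 171], [16, 97, 13]]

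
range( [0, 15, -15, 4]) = 30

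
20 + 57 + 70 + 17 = 164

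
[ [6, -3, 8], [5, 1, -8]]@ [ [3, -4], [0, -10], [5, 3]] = [[58, 30], [-25, -54]]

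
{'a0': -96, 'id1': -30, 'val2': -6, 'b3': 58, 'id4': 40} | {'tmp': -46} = {'a0': -96, 'id1': -30, 'val2': -6, 'b3': 58, 'id4': 40, 'tmp': -46}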